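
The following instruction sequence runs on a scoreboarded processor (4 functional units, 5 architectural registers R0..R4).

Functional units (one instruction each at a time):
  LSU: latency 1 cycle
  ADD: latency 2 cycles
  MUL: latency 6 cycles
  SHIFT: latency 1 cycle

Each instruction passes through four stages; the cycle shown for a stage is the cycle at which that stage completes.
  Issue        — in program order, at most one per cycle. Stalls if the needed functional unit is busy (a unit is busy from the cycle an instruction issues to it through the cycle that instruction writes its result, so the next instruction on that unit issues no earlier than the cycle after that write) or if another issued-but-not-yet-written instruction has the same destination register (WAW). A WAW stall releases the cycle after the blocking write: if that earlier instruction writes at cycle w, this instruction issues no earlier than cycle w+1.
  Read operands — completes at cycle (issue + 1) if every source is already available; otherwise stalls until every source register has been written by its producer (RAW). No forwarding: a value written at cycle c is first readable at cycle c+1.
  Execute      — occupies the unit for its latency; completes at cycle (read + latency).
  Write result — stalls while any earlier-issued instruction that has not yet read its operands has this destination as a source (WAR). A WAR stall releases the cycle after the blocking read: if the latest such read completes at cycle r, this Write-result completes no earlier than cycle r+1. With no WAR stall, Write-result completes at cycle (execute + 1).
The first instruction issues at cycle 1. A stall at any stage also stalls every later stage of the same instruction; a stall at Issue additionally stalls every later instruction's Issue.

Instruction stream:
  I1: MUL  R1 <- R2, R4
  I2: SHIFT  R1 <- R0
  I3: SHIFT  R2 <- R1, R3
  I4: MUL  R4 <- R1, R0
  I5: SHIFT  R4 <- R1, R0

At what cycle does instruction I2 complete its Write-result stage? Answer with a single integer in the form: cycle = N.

c1: I1 dispatched to MUL
c2: I1 operands ready
c8: I1 complete
c9: R1←I1
c10: I2 dispatched to SHIFT
c11: I2 operands ready
c12: I2 complete
c13: R1←I2
c14: I3 dispatched to SHIFT
c15: I3 operands ready; I4 dispatched to MUL
c16: I3 complete; I4 operands ready
c17: R2←I3
c22: I4 complete
c23: R4←I4
c24: I5 dispatched to SHIFT
c25: I5 operands ready
c26: I5 complete
c27: R4←I5

cycle = 13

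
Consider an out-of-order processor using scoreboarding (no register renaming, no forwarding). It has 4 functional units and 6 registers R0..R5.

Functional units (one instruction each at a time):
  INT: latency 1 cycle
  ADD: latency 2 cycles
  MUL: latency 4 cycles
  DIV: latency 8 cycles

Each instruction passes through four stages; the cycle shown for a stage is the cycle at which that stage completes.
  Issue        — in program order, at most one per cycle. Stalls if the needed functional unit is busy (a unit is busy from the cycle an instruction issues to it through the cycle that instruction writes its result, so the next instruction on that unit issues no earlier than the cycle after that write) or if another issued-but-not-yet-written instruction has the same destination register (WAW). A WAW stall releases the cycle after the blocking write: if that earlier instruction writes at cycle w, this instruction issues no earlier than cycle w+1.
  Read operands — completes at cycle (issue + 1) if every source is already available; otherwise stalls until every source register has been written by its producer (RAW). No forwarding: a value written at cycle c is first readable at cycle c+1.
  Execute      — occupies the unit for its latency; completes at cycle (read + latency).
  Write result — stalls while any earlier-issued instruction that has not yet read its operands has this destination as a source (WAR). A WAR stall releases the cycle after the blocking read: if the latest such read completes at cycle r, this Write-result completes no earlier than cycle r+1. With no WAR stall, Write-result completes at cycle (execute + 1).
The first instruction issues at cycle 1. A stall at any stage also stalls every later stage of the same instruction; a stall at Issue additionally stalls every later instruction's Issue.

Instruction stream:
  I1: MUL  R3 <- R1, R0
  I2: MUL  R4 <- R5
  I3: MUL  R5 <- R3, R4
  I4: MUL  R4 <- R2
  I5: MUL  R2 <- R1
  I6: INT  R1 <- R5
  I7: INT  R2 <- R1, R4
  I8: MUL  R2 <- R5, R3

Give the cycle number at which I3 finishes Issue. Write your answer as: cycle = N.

cycle = 15

cycle 1: I1 issues→MUL
cycle 2: I1 reads
cycle 6: I1 exec-done
cycle 7: I1 writes R3
cycle 8: I2 issues→MUL
cycle 9: I2 reads
cycle 13: I2 exec-done
cycle 14: I2 writes R4
cycle 15: I3 issues→MUL
cycle 16: I3 reads
cycle 20: I3 exec-done
cycle 21: I3 writes R5
cycle 22: I4 issues→MUL
cycle 23: I4 reads
cycle 27: I4 exec-done
cycle 28: I4 writes R4
cycle 29: I5 issues→MUL
cycle 30: I5 reads, I6 issues→INT
cycle 31: I6 reads
cycle 32: I6 exec-done
cycle 33: I6 writes R1
cycle 34: I5 exec-done
cycle 35: I5 writes R2
cycle 36: I7 issues→INT
cycle 37: I7 reads
cycle 38: I7 exec-done
cycle 39: I7 writes R2
cycle 40: I8 issues→MUL
cycle 41: I8 reads
cycle 45: I8 exec-done
cycle 46: I8 writes R2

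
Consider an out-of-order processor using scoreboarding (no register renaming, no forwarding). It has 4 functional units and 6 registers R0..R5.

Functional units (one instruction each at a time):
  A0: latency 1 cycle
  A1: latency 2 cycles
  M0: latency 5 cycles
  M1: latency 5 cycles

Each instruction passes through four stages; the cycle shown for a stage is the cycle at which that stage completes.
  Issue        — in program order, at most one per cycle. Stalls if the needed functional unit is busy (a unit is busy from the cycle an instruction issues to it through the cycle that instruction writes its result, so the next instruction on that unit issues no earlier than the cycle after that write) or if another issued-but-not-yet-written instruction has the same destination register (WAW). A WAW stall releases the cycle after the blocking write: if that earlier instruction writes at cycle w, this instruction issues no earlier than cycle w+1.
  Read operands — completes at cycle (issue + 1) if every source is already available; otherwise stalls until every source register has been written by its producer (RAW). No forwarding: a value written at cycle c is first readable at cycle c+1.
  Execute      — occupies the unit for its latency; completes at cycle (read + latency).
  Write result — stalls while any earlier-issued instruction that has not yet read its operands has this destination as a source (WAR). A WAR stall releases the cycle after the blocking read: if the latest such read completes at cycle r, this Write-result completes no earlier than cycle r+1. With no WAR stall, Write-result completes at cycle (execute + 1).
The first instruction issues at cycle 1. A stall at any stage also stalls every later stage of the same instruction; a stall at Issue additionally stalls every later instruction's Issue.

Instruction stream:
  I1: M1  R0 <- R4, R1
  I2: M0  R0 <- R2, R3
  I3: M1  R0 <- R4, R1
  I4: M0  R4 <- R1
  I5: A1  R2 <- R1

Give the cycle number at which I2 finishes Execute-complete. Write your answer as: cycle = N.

c1: I1 dispatched to M1
c2: I1 operands ready
c7: I1 complete
c8: R0←I1
c9: I2 dispatched to M0
c10: I2 operands ready
c15: I2 complete
c16: R0←I2
c17: I3 dispatched to M1
c18: I3 operands ready, I4 dispatched to M0
c19: I4 operands ready, I5 dispatched to A1
c20: I5 operands ready
c22: I5 complete
c23: I3 complete, R2←I5
c24: R0←I3, I4 complete
c25: R4←I4

cycle = 15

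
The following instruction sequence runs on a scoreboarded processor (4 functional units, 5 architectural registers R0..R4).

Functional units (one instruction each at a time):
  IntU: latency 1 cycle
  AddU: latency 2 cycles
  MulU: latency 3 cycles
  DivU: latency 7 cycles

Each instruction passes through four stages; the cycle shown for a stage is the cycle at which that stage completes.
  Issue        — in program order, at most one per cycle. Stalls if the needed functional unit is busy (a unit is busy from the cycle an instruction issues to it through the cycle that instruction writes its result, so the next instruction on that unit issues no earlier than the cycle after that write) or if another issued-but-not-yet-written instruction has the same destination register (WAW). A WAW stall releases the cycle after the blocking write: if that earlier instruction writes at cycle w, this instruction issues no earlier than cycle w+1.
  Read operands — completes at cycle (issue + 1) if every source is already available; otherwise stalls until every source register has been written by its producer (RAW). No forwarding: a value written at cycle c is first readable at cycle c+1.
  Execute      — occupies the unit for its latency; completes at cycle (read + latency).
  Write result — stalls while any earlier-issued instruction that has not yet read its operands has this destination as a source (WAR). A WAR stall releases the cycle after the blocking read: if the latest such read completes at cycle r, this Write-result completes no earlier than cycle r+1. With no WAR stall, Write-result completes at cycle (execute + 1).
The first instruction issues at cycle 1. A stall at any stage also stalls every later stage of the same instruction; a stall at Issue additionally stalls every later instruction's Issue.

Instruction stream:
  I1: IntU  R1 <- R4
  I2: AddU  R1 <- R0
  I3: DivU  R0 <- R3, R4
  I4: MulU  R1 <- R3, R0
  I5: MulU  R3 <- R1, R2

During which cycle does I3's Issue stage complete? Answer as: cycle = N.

  I1 | 1 | 2 | 3 | 4
  I2 | 5 | 6 | 8 | 9   WAW R1: wait I1 write@4
  I3 | 6 | 7 | 14 | 15
  I4 | 10 | 16 | 19 | 20   WAW R1: wait I2 write@9 · RAW R0: wait I3 write@15
  I5 | 21 | 22 | 25 | 26   struct: MulU busy until I4 writes@20

cycle = 6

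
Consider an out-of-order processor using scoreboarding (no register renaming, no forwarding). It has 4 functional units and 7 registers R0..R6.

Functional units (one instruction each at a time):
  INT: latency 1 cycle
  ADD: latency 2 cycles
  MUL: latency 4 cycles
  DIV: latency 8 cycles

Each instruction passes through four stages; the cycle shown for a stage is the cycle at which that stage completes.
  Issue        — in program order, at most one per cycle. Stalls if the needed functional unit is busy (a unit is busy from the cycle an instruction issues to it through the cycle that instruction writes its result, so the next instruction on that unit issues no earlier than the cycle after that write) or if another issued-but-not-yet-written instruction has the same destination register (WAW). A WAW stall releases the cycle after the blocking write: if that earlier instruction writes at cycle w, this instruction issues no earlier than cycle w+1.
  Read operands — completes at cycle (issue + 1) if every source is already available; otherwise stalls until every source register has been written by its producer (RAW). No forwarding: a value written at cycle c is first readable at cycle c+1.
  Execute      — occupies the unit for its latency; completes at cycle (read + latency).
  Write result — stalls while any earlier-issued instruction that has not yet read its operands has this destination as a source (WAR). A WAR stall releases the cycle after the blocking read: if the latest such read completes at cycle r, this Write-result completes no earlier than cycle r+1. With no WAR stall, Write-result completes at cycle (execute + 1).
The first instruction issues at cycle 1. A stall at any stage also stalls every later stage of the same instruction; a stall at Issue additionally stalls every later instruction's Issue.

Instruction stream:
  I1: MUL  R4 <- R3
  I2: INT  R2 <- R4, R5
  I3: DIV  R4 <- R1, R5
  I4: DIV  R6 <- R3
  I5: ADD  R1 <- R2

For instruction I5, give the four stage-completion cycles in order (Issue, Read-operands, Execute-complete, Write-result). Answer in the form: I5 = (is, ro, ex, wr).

I1  is:1  ro:2  ex:6  wr:7
I2  is:2  ro:8  ex:9  wr:10  — RAW R4: wait I1 write@7
I3  is:8  ro:9  ex:17  wr:18  — WAW R4: wait I1 write@7
I4  is:19  ro:20  ex:28  wr:29  — struct: DIV busy until I3 writes@18
I5  is:20  ro:21  ex:23  wr:24

I5 = (20, 21, 23, 24)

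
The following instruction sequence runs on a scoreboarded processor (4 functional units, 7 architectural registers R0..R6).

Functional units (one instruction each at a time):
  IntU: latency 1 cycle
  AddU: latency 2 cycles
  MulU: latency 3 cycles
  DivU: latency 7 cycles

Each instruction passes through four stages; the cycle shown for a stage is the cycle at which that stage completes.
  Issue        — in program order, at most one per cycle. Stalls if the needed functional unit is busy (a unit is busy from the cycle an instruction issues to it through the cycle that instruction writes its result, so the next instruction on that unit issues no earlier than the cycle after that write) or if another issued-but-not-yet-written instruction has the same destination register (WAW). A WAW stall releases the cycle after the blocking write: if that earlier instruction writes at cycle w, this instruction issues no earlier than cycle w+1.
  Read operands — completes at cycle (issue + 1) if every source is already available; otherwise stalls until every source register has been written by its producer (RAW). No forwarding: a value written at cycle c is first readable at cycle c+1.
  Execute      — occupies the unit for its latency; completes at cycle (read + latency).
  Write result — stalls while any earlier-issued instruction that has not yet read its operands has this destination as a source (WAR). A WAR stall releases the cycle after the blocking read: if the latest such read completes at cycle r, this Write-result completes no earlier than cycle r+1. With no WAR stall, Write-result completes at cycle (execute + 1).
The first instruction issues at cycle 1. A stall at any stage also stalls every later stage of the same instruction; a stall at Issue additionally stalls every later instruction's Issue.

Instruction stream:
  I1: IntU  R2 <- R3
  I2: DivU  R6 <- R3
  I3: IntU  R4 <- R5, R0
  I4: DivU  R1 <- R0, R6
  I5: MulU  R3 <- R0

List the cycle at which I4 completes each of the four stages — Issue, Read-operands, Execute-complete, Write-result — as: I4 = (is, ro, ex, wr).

I4 = (12, 13, 20, 21)

[I1] 1/2/3/4
[I2] 2/3/10/11
[I3] 5/6/7/8  (struct: IntU busy until I1 writes@4)
[I4] 12/13/20/21  (struct: DivU busy until I2 writes@11)
[I5] 13/14/17/18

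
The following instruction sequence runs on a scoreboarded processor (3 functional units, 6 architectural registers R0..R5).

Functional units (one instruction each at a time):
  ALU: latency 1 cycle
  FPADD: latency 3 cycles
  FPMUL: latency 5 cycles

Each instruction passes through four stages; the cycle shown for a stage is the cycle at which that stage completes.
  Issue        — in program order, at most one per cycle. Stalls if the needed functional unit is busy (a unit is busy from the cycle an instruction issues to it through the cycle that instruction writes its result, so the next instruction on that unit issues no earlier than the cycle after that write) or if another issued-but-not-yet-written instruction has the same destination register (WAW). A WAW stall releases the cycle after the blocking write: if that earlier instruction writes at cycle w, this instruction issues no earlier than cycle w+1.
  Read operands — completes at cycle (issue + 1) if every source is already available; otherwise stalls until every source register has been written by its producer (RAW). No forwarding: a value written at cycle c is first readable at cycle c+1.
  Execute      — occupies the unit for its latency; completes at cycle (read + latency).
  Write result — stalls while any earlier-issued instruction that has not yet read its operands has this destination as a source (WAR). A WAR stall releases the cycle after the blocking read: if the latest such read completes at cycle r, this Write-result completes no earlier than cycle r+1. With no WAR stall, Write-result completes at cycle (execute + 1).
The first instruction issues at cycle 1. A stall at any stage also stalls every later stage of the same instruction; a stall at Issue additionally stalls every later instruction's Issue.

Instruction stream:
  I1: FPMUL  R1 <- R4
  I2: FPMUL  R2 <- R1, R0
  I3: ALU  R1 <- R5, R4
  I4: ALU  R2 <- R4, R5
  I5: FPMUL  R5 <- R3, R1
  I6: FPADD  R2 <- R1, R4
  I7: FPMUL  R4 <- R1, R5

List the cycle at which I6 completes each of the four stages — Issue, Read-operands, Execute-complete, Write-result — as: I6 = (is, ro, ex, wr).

[1] I1→FPMUL
[2] I1 RO
[7] I1 EX
[8] I1 WR R1
[9] I2→FPMUL
[10] I2 RO, I3→ALU
[11] I3 RO
[12] I3 EX
[13] I3 WR R1
[15] I2 EX
[16] I2 WR R2
[17] I4→ALU
[18] I4 RO, I5→FPMUL
[19] I4 EX, I5 RO
[20] I4 WR R2
[21] I6→FPADD
[22] I6 RO
[24] I5 EX
[25] I5 WR R5, I6 EX
[26] I6 WR R2, I7→FPMUL
[27] I7 RO
[32] I7 EX
[33] I7 WR R4

I6 = (21, 22, 25, 26)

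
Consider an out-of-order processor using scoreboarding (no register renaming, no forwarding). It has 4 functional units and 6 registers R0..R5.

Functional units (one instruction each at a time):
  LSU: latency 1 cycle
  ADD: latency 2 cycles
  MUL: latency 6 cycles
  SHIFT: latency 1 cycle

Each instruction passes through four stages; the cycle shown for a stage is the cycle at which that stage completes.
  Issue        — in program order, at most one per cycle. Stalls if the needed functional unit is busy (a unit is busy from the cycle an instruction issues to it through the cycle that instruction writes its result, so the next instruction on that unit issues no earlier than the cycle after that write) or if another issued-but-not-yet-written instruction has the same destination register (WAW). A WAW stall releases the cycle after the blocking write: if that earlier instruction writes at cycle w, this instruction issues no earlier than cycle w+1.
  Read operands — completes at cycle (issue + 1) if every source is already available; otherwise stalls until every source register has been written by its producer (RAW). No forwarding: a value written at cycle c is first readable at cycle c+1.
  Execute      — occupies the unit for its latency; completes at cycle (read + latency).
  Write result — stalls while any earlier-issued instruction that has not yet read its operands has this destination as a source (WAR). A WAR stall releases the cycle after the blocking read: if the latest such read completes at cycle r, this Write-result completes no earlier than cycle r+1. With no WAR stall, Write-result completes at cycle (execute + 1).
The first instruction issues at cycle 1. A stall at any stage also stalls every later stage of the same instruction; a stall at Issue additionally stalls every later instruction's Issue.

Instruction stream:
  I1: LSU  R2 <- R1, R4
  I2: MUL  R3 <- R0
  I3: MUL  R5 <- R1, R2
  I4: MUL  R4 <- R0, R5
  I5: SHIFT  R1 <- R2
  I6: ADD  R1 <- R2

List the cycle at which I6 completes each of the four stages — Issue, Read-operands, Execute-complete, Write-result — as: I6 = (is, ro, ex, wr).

I1  is:1  ro:2  ex:3  wr:4
I2  is:2  ro:3  ex:9  wr:10
I3  is:11  ro:12  ex:18  wr:19  — struct: MUL busy until I2 writes@10
I4  is:20  ro:21  ex:27  wr:28  — struct: MUL busy until I3 writes@19
I5  is:21  ro:22  ex:23  wr:24
I6  is:25  ro:26  ex:28  wr:29  — WAW R1: wait I5 write@24

I6 = (25, 26, 28, 29)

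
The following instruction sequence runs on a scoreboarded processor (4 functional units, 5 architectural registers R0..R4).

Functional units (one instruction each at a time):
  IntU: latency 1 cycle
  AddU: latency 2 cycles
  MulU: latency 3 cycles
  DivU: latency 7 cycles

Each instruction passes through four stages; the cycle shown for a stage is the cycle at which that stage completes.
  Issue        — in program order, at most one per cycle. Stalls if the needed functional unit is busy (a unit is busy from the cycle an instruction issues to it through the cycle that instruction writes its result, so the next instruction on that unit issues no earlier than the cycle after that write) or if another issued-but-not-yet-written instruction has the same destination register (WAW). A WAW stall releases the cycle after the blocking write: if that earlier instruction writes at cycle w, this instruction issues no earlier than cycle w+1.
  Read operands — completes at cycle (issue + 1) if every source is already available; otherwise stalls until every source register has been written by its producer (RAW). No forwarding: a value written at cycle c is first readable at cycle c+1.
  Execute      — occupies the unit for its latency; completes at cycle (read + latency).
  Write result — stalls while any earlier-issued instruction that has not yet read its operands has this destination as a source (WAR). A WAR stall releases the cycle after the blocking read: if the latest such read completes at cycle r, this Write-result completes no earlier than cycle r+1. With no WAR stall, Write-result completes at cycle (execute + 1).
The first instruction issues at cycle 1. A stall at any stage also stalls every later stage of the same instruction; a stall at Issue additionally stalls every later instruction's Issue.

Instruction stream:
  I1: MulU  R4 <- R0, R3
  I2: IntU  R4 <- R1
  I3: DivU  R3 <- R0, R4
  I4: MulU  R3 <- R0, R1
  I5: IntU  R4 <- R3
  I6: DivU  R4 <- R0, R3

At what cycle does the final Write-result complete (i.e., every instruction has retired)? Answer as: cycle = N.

t=1  I1 dispatched to MulU
t=2  I1 operands ready
t=5  I1 complete
t=6  R4←I1
t=7  I2 dispatched to IntU
t=8  I2 operands ready · I3 dispatched to DivU
t=9  I2 complete
t=10  R4←I2
t=11  I3 operands ready
t=18  I3 complete
t=19  R3←I3
t=20  I4 dispatched to MulU
t=21  I4 operands ready · I5 dispatched to IntU
t=24  I4 complete
t=25  R3←I4
t=26  I5 operands ready
t=27  I5 complete
t=28  R4←I5
t=29  I6 dispatched to DivU
t=30  I6 operands ready
t=37  I6 complete
t=38  R4←I6

cycle = 38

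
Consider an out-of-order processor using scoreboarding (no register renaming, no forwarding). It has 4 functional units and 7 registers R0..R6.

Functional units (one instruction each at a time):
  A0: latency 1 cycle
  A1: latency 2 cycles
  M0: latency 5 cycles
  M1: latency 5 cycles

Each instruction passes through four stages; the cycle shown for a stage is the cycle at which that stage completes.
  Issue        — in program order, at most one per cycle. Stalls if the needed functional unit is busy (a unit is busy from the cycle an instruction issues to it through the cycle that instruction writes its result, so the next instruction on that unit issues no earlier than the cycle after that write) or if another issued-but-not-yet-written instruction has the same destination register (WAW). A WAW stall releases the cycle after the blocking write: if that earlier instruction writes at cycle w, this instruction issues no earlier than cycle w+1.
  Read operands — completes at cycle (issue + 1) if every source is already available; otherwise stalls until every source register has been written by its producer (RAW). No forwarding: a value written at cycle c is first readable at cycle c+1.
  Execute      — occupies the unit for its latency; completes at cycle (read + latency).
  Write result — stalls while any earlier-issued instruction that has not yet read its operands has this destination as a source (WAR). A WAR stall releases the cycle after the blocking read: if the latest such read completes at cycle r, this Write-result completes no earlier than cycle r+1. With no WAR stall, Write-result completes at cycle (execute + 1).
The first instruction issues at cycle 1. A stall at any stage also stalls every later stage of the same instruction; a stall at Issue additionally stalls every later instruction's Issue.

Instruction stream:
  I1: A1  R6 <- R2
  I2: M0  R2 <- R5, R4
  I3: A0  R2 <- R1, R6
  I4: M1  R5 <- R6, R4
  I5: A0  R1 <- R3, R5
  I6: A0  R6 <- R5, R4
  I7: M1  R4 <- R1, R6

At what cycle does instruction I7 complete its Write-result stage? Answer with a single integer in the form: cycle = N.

[1] issue I1 (A1)
[2] I1 read-ops, issue I2 (M0)
[3] I2 read-ops
[4] I1 finished on A1
[5] I1→R6
[8] I2 finished on M0
[9] I2→R2
[10] issue I3 (A0)
[11] I3 read-ops, issue I4 (M1)
[12] I3 finished on A0, I4 read-ops
[13] I3→R2
[14] issue I5 (A0)
[17] I4 finished on M1
[18] I4→R5
[19] I5 read-ops
[20] I5 finished on A0
[21] I5→R1
[22] issue I6 (A0)
[23] I6 read-ops, issue I7 (M1)
[24] I6 finished on A0
[25] I6→R6
[26] I7 read-ops
[31] I7 finished on M1
[32] I7→R4

cycle = 32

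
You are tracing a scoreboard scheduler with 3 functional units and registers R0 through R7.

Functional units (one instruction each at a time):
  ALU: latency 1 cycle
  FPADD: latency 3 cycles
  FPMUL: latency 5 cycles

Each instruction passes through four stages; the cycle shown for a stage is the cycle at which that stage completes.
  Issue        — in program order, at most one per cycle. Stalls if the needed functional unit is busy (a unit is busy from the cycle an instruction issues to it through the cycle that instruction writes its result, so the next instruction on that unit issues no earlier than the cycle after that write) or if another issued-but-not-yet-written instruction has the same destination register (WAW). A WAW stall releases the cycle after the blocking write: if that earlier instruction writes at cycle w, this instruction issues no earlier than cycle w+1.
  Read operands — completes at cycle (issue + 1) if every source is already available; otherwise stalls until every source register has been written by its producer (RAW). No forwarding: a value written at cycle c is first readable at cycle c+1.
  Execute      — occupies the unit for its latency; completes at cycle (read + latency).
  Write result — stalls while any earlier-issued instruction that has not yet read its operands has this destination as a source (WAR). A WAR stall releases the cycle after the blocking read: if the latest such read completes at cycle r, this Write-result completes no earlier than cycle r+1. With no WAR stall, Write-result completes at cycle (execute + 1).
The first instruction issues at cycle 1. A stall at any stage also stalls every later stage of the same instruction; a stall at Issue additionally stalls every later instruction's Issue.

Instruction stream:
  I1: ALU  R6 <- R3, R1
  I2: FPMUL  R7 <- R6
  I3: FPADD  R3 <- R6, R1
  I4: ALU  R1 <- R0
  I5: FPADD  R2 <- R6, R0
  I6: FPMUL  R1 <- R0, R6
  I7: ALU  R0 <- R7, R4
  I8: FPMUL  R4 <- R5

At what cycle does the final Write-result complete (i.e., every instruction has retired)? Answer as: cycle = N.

cycle = 27

1) issue 1, read 2, done 3, write 4
2) issue 2, read 5, done 10, write 11  <RAW R6: wait I1 write@4>
3) issue 3, read 5, done 8, write 9  <RAW R6: wait I1 write@4>
4) issue 5, read 6, done 7, write 8  <struct: ALU busy until I1 writes@4>
5) issue 10, read 11, done 14, write 15  <struct: FPADD busy until I3 writes@9>
6) issue 12, read 13, done 18, write 19  <struct: FPMUL busy until I2 writes@11>
7) issue 13, read 14, done 15, write 16
8) issue 20, read 21, done 26, write 27  <struct: FPMUL busy until I6 writes@19>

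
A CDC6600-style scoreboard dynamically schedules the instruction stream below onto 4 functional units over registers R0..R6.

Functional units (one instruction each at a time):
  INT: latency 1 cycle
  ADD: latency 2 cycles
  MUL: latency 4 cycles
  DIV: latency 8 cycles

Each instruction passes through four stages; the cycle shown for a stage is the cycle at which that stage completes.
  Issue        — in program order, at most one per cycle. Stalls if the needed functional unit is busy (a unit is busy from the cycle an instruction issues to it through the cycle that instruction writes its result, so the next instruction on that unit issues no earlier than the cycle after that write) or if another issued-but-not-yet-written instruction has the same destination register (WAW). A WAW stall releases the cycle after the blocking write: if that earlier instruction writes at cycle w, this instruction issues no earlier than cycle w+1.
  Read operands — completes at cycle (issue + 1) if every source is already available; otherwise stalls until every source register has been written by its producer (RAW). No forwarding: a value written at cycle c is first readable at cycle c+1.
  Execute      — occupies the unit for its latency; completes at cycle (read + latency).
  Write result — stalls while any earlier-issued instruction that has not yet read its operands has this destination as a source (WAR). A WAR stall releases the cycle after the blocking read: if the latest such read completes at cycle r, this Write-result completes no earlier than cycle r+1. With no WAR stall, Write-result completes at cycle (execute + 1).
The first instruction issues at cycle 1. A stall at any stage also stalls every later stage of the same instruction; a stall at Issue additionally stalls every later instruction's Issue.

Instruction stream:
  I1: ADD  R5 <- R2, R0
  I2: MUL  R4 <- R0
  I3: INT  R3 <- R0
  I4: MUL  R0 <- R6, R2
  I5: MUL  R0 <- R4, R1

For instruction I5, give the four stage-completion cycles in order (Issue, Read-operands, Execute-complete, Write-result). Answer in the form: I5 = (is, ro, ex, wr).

I5 = (16, 17, 21, 22)

c1: I1→ADD
c2: I1 RO · I2→MUL
c3: I2 RO · I3→INT
c4: I1 EX · I3 RO
c5: I1 WR R5 · I3 EX
c6: I3 WR R3
c7: I2 EX
c8: I2 WR R4
c9: I4→MUL
c10: I4 RO
c14: I4 EX
c15: I4 WR R0
c16: I5→MUL
c17: I5 RO
c21: I5 EX
c22: I5 WR R0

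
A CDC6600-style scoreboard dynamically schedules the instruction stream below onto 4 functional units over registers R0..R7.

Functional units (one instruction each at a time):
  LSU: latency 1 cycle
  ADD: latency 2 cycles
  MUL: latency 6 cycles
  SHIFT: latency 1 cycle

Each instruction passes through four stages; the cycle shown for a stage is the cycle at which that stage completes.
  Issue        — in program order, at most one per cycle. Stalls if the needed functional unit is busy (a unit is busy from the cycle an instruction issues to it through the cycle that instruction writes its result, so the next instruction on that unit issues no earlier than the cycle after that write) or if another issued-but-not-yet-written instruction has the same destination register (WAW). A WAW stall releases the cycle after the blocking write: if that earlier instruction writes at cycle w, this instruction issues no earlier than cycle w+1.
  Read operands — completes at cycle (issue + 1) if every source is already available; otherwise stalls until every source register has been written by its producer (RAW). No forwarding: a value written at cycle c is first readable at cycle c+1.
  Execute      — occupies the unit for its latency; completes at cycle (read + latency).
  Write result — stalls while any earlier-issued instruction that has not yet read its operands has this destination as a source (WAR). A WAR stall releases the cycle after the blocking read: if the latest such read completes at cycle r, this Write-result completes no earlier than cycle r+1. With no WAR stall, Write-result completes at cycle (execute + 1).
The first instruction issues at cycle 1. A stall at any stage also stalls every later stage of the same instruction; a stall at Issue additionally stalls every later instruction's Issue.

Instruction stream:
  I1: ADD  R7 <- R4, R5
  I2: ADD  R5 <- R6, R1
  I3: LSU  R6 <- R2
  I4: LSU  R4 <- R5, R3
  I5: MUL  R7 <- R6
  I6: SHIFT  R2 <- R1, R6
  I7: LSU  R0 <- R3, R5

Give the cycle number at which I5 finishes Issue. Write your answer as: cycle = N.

t=1  issue I1 (ADD)
t=2  I1 read-ops
t=4  I1 finished on ADD
t=5  I1→R7
t=6  issue I2 (ADD)
t=7  I2 read-ops | issue I3 (LSU)
t=8  I3 read-ops
t=9  I2 finished on ADD | I3 finished on LSU
t=10  I2→R5 | I3→R6
t=11  issue I4 (LSU)
t=12  I4 read-ops | issue I5 (MUL)
t=13  I4 finished on LSU | I5 read-ops | issue I6 (SHIFT)
t=14  I4→R4 | I6 read-ops
t=15  I6 finished on SHIFT | issue I7 (LSU)
t=16  I6→R2 | I7 read-ops
t=17  I7 finished on LSU
t=18  I7→R0
t=19  I5 finished on MUL
t=20  I5→R7

cycle = 12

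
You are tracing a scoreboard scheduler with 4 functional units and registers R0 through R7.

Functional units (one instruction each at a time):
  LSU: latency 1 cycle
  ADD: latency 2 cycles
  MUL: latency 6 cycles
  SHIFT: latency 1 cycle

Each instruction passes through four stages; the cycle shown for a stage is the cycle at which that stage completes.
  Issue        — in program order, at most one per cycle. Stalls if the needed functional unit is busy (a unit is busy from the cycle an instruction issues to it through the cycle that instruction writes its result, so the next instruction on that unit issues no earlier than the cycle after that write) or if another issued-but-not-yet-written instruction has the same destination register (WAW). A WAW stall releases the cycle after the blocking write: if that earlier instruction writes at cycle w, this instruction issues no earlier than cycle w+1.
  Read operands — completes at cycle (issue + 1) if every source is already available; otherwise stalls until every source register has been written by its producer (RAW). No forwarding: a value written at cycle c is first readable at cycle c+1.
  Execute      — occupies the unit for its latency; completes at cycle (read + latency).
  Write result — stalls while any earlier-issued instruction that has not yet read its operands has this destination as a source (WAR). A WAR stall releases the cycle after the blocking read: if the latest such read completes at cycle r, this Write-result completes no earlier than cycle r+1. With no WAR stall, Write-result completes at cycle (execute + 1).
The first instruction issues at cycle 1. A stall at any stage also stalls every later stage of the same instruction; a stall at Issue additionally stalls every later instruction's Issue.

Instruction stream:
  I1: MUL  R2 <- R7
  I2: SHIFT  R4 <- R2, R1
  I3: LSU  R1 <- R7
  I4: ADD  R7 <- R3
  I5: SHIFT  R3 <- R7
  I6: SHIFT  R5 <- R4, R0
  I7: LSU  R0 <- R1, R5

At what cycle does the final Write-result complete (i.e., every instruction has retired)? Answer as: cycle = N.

I1: IS=1 RO=2 EX=8 WR=9
I2: IS=2 RO=10 EX=11 WR=12  [RAW R2: wait I1 write@9]
I3: IS=3 RO=4 EX=5 WR=11  [WAR R1: wait I2 read@10]
I4: IS=4 RO=5 EX=7 WR=8
I5: IS=13 RO=14 EX=15 WR=16  [struct: SHIFT busy until I2 writes@12]
I6: IS=17 RO=18 EX=19 WR=20  [struct: SHIFT busy until I5 writes@16]
I7: IS=18 RO=21 EX=22 WR=23  [RAW R5: wait I6 write@20]

cycle = 23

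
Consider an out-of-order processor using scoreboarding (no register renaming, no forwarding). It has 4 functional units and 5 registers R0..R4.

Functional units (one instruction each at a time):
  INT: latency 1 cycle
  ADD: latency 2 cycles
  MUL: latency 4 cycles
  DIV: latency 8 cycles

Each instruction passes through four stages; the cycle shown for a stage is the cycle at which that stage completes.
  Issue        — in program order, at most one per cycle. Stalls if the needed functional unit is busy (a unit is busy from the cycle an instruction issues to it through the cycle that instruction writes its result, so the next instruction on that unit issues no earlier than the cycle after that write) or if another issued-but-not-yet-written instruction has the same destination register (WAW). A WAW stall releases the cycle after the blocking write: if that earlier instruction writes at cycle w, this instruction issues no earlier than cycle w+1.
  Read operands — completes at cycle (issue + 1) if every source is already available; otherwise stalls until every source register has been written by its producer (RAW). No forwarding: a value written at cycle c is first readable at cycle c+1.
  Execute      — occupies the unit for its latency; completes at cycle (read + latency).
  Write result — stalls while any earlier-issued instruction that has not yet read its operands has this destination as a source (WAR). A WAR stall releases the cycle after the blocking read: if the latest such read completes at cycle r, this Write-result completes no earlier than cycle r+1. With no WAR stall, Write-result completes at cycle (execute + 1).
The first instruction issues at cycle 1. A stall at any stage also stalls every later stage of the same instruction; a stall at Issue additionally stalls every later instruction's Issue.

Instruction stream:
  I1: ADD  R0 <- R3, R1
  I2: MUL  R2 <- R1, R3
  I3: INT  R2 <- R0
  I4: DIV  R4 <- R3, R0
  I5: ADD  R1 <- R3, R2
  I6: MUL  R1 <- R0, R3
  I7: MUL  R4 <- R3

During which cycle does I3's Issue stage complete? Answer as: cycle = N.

cycle 1: I1→ADD
cycle 2: I1 RO · I2→MUL
cycle 3: I2 RO
cycle 4: I1 EX
cycle 5: I1 WR R0
cycle 7: I2 EX
cycle 8: I2 WR R2
cycle 9: I3→INT
cycle 10: I3 RO · I4→DIV
cycle 11: I3 EX · I4 RO · I5→ADD
cycle 12: I3 WR R2
cycle 13: I5 RO
cycle 15: I5 EX
cycle 16: I5 WR R1
cycle 17: I6→MUL
cycle 18: I6 RO
cycle 19: I4 EX
cycle 20: I4 WR R4
cycle 22: I6 EX
cycle 23: I6 WR R1
cycle 24: I7→MUL
cycle 25: I7 RO
cycle 29: I7 EX
cycle 30: I7 WR R4

cycle = 9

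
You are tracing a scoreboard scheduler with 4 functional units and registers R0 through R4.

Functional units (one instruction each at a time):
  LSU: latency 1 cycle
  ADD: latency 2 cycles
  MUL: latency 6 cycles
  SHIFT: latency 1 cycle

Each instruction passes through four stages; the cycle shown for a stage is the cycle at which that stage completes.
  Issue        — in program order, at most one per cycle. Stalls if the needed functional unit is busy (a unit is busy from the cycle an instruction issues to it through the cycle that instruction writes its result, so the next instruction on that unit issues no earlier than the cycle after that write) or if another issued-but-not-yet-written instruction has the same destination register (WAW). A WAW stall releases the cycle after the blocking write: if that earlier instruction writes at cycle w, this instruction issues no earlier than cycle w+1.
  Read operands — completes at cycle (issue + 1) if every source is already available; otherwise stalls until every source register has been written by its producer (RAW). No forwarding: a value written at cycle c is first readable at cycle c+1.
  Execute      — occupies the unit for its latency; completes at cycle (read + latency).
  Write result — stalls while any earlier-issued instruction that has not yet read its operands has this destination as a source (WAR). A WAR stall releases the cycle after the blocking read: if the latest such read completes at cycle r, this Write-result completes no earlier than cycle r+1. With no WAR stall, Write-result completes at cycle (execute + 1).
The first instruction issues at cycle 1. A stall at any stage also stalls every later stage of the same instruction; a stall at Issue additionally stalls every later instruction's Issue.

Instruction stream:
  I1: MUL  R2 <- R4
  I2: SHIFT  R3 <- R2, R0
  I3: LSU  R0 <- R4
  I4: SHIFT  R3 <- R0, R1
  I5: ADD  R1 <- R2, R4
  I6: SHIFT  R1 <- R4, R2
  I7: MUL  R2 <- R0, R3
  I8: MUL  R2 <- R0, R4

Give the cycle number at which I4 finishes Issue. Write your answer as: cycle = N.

cycle = 13

I1  is:1  ro:2  ex:8  wr:9
I2  is:2  ro:10  ex:11  wr:12  — RAW R2: wait I1 write@9
I3  is:3  ro:4  ex:5  wr:11  — WAR R0: wait I2 read@10
I4  is:13  ro:14  ex:15  wr:16  — struct: SHIFT busy until I2 writes@12
I5  is:14  ro:15  ex:17  wr:18
I6  is:19  ro:20  ex:21  wr:22  — WAW R1: wait I5 write@18
I7  is:20  ro:21  ex:27  wr:28
I8  is:29  ro:30  ex:36  wr:37  — struct: MUL busy until I7 writes@28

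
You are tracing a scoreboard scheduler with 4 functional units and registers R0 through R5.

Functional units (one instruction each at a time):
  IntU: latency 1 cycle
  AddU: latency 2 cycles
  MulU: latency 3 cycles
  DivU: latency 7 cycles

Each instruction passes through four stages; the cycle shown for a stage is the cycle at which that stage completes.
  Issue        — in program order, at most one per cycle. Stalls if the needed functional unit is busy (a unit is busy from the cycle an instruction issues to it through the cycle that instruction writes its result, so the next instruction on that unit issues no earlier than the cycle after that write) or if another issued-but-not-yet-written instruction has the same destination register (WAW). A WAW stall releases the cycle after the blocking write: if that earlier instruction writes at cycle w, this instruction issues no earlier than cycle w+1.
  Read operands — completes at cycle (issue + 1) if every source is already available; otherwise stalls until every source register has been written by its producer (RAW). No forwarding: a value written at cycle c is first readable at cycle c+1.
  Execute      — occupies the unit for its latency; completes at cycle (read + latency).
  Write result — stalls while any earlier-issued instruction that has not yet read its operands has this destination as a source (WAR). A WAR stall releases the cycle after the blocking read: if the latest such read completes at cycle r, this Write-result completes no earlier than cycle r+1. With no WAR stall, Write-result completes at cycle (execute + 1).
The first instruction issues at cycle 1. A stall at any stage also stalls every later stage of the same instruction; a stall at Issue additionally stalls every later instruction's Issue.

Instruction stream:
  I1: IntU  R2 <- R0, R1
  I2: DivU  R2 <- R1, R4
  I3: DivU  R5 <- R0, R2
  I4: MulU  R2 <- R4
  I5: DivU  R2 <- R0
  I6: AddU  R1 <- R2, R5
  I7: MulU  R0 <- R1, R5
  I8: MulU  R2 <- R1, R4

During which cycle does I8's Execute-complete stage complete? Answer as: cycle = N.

cycle = 48

1) issue 1, read 2, done 3, write 4
2) issue 5, read 6, done 13, write 14  <WAW R2: wait I1 write@4>
3) issue 15, read 16, done 23, write 24  <struct: DivU busy until I2 writes@14>
4) issue 16, read 17, done 20, write 21
5) issue 25, read 26, done 33, write 34  <struct: DivU busy until I3 writes@24>
6) issue 26, read 35, done 37, write 38  <RAW R2: wait I5 write@34>
7) issue 27, read 39, done 42, write 43  <RAW R1: wait I6 write@38>
8) issue 44, read 45, done 48, write 49  <struct: MulU busy until I7 writes@43>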